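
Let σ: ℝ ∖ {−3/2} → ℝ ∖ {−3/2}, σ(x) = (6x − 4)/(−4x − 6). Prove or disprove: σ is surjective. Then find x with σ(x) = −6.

For any y ≠ −3/2, solving y(−4x − 6) = 6x − 4 for x gives a well-defined x ≠ −3/2. So σ is surjective.
Solving σ(x) = −6: cross-multiplying gives 6x − 4 = −6(−4x − 6), which rearranges to −18x = 40, so x = −20/9.

-20/9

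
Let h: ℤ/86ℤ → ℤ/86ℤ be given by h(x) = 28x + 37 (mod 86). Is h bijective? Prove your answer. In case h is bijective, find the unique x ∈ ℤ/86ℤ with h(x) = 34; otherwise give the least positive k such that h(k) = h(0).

We have gcd(28, 86) = 2 > 1. Taking x_1 = 0 and x_2 = 43: h(0) = 37 and h(43) = 28·43 + 37 = 1241 ≡ 37 (mod 86).
So h(0) = h(43) while 0 ≠ 43, hence h is not injective, hence not bijective.
Since h is not bijective, we find the least positive k with h(k) = h(0): this means 28k ≡ 0 (mod 86), i.e. 86 ∣ 28k. Since gcd(28, 86) = 2, dividing through by 2 this holds exactly when 43 ∣ 14k, and as gcd(14, 43) = 1, exactly when 43 ∣ k.
The smallest positive such k is 43.

43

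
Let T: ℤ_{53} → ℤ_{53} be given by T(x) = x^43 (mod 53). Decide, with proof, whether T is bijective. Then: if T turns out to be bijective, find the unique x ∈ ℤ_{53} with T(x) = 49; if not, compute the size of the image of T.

Since 53 is prime, the nonzero elements of ℤ_{53} form a cyclic group of order 52.
As gcd(43, 52) = 1, raising to the 43rd power is a bijection on this group: if a^43 ≡ b^43 then (ab^{−1})^43 = 1, and the only element of order dividing gcd(43, 52) = 1 is 1, so a = b.
With T(0) = 0 this makes T injective on all of ℤ_{53}, hence bijective (finite equal-size domain and codomain). In particular T is bijective.
Since T is bijective, we find the preimage of 49. The inverse of x ↦ x^43 on (ℤ_{53})^× is x ↦ x^23, because 43·23 = 989 = 19·52 + 1 ≡ 1 (mod 52) and x^{52} = 1 for x ≠ 0 (Fermat). So T⁻¹(49) = 49^23 mod 53.
Repeated squaring mod 53: 49^1 ≡ 49, 49^2 ≡ 49² = 2401 ≡ 16, 49^4 ≡ 16² = 256 ≡ 44, 49^8 ≡ 44² = 1936 ≡ 28, 49^16 ≡ 28² = 784 ≡ 42. Since 23 = 16 + 4 + 2 + 1, 49^23 ≡ 42·44·16·49: 42·44 = 1848 ≡ 46, then 46·16 = 736 ≡ 47, then 47·49 = 2303 ≡ 24. So 49^23 ≡ 24 (mod 53).
Hence T⁻¹(49) = 24.

24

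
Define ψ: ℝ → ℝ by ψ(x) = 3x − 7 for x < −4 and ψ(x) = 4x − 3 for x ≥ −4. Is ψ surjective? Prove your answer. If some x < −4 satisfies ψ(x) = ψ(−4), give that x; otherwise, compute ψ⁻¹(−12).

Both pieces are strictly increasing (slopes 3 and 4), so each is injective on its own interval.
The left piece maps (−∞, −4) onto (−∞, −19); the right piece maps [−4, ∞) onto [−19, ∞).
These images together cover ℝ, so ψ is surjective.
Because the two images are disjoint, no x < −4 has ψ(x) = ψ(−4), so we compute ψ⁻¹(−12): −12 lies in [−19, ∞), so solve 4x − 3 = −12: x = (−12 + 3)/4 = −9/4.

-9/4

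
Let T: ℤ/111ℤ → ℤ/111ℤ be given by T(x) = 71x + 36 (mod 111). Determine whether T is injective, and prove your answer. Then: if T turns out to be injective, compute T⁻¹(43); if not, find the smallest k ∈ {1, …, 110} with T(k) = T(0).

If T(s) = T(t), then 71s ≡ 71t (mod 111). Because gcd(71, 111) = 1, we may cancel 71 to get s ≡ t (mod 111).
Hence T is injective.
We now compute 71⁻¹ mod 111 explicitly. Euclid's algorithm: 111 = 1·71 + 40, 71 = 1·40 + 31, 40 = 1·31 + 9, 31 = 3·9 + 4, 9 = 2·4 + 1; back-substituting gives 1 = 86·71 − 55·111, so 71⁻¹ ≡ 86 (mod 111).
Since T is injective, we find T⁻¹(43): we need 71x ≡ 43 − 36 ≡ 7 (mod 111). Using 71⁻¹ = 86: x ≡ 86·7 = 602 = 5·111 + 47, so x = 47.
Check: T(47) = 71·47 + 36 = 3373 = 30·111 + 43 ≡ 43 (mod 111).

47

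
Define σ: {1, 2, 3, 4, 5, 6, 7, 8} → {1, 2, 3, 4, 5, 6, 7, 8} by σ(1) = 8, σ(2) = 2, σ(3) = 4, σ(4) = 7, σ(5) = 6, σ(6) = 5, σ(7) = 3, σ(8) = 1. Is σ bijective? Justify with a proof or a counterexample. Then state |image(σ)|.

The values 8, 2, 4, 7, 6, 5, 3, 1 are a permutation of {1, 2, 3, 4, 5, 6, 7, 8}: each element appears exactly once.
So σ is injective and surjective, hence bijective.
The image of σ is {1, 2, 3, 4, 5, 6, 7, 8}, which has 8 elements.

8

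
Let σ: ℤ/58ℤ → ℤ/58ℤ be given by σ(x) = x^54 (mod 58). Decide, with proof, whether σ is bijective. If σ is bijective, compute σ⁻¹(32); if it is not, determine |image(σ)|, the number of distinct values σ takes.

σ(28): Repeated squaring mod 58: 28^1 ≡ 28, 28^2 ≡ 28² = 784 ≡ 30, 28^4 ≡ 30² = 900 ≡ 30, 28^8 ≡ 30² = 900 ≡ 30, 28^16 ≡ 30² = 900 ≡ 30, 28^32 ≡ 30² = 900 ≡ 30. Since 54 = 32 + 16 + 4 + 2, 28^54 ≡ 30·30·30·30: 30·30 = 900 ≡ 30, then 30·30 = 900 ≡ 30, then 30·30 = 900 ≡ 30. So 28^54 ≡ 30 (mod 58).
σ(30): Repeated squaring mod 58: 30^1 ≡ 30, 30^2 ≡ 30² = 900 ≡ 30, 30^4 ≡ 30² = 900 ≡ 30, 30^8 ≡ 30² = 900 ≡ 30, 30^16 ≡ 30² = 900 ≡ 30, 30^32 ≡ 30² = 900 ≡ 30. Since 54 = 32 + 16 + 4 + 2, 30^54 ≡ 30·30·30·30: 30·30 = 900 ≡ 30, then 30·30 = 900 ≡ 30, then 30·30 = 900 ≡ 30. So 30^54 ≡ 30 (mod 58).
So σ(28) = σ(30) = 30 while 28 ≠ 30, so σ is not injective, hence not bijective.
Since σ is not bijective, we determine |image(σ)|. Computing x^54 mod 58 for each x (by repeated squaring, reducing mod 58 at every step), the values σ(0), σ(1), …, σ(57) are: 0, 1, 22, 13, 20, 7, 54, 45, 34, 53, 38, 35, 28, 23, 4, 33, 52, 57, 6, 9, 24, 5, 16, 25, 36, 49, 42, 51, 30, 29, 30, 51, 42, 49, 36, 25, 16, 5, 24, 9, 6, 57, 52, 33, 4, 23, 28, 35, 38, 53, 34, 45, 54, 7, 20, 13, 22, 1.
The distinct values are {0, 1, 4, 5, 6, 7, 9, 13, 16, 20, 22, 23, 24, 25, 28, 29, 30, 33, 34, 35, 36, 38, 42, 45, 49, 51, 52, 53, 54, 57}; there are 30 of them.

30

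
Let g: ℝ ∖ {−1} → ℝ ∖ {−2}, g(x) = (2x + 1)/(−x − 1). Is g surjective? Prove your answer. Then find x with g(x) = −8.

-7/6

For any y ≠ −2, solving y(−x − 1) = 2x + 1 for x gives a well-defined x ≠ −1. So g is surjective.
Solving g(x) = −8: cross-multiplying gives 2x + 1 = −8(−x − 1), which rearranges to −6x = 7, so x = −7/6.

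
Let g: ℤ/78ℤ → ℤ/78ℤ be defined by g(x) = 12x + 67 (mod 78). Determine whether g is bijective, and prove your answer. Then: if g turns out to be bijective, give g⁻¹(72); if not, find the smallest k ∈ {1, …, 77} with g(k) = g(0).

13

We have gcd(12, 78) = 6 > 1. Taking s = 0 and t = 13: g(0) = 67 and g(13) = 12·13 + 67 = 223 ≡ 67 (mod 78).
So g(0) = g(13) while 0 ≠ 13, therefore g is not injective, hence not bijective.
Since g is not bijective, we find the least positive k with g(k) = g(0): this means 12k ≡ 0 (mod 78), i.e. 78 ∣ 12k. Since gcd(12, 78) = 6, dividing through by 6 this holds exactly when 13 ∣ 2k, and as gcd(2, 13) = 1, exactly when 13 ∣ k.
The smallest positive such k is 13.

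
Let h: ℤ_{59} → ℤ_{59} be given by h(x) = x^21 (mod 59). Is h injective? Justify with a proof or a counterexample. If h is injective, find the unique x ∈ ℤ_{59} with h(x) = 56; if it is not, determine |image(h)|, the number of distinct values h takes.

2

Since 59 is prime, the nonzero elements of ℤ_{59} form a cyclic group of order 58.
As gcd(21, 58) = 1, raising to the 21st power is a bijection on this group: if u^21 ≡ v^21 then (uv^{−1})^21 = 1, and the only element of order dividing gcd(21, 58) = 1 is 1, so u = v.
With h(0) = 0 this makes h injective on all of ℤ_{59}, hence bijective (finite equal-size domain and codomain). In particular h is injective.
Since h is injective, we find the preimage of 56. The inverse of x ↦ x^21 on (ℤ_{59})^× is x ↦ x^47, because 21·47 = 987 = 17·58 + 1 ≡ 1 (mod 58) and x^{58} = 1 for x ≠ 0 (Fermat). So h⁻¹(56) = 56^47 mod 59.
Repeated squaring mod 59: 56^1 ≡ 56, 56^2 ≡ 56² = 3136 ≡ 9, 56^4 ≡ 9² = 81 ≡ 22, 56^8 ≡ 22² = 484 ≡ 12, 56^16 ≡ 12² = 144 ≡ 26, 56^32 ≡ 26² = 676 ≡ 27. Since 47 = 32 + 8 + 4 + 2 + 1, 56^47 ≡ 27·12·22·9·56: 27·12 = 324 ≡ 29, then 29·22 = 638 ≡ 48, then 48·9 = 432 ≡ 19, then 19·56 = 1064 ≡ 2. So 56^47 ≡ 2 (mod 59).
Hence h⁻¹(56) = 2.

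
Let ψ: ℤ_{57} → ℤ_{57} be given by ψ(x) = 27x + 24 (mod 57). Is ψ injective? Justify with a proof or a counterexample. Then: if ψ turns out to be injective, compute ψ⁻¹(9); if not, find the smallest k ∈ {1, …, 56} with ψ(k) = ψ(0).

19

Recall that injectivity means: for all u, v in the domain, ψ(u) = ψ(v) implies u = v.
We have gcd(27, 57) = 3 > 1. Taking u = 0 and v = 19: ψ(0) = 24 and ψ(19) = 27·19 + 24 = 537 ≡ 24 (mod 57).
So ψ(0) = ψ(19) while 0 ≠ 19, therefore ψ is not injective.
Since ψ is not injective, we find the least positive k with ψ(k) = ψ(0): this means 27k ≡ 0 (mod 57), i.e. 57 ∣ 27k. Since gcd(27, 57) = 3, dividing through by 3 this holds exactly when 19 ∣ 9k, and as gcd(9, 19) = 1, exactly when 19 ∣ k.
The smallest positive such k is 19.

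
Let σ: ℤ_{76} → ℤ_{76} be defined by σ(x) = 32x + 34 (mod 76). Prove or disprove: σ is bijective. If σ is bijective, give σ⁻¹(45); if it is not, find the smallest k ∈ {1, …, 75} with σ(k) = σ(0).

19

We have gcd(32, 76) = 4 > 1. Taking u = 0 and v = 19: σ(0) = 34 and σ(19) = 32·19 + 34 = 642 ≡ 34 (mod 76).
So σ(0) = σ(19) while 0 ≠ 19, thus σ is not injective, hence not bijective.
Since σ is not bijective, we find the least positive k with σ(k) = σ(0): this means 32k ≡ 0 (mod 76), i.e. 76 ∣ 32k. Since gcd(32, 76) = 4, dividing through by 4 this holds exactly when 19 ∣ 8k, and as gcd(8, 19) = 1, exactly when 19 ∣ k.
The smallest positive such k is 19.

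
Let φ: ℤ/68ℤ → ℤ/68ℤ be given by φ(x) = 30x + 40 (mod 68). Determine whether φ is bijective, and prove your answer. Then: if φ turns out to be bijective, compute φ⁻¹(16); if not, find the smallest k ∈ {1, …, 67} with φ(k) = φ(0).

By definition, injectivity means: for all s, t in the domain, φ(s) = φ(t) implies s = t.
We have gcd(30, 68) = 2 > 1. Taking s = 0 and t = 34: φ(0) = 40 and φ(34) = 30·34 + 40 = 1060 ≡ 40 (mod 68).
So φ(0) = φ(34) while 0 ≠ 34, thus φ is not injective, hence not bijective.
Since φ is not bijective, we find the least positive k with φ(k) = φ(0): this means 30k ≡ 0 (mod 68), i.e. 68 ∣ 30k. Since gcd(30, 68) = 2, dividing through by 2 this holds exactly when 34 ∣ 15k, and as gcd(15, 34) = 1, exactly when 34 ∣ k.
The smallest positive such k is 34.

34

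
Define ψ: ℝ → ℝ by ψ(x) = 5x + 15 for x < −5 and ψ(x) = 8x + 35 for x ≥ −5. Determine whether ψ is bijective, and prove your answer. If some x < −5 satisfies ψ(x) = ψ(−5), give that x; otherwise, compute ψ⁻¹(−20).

Both pieces are strictly increasing (slopes 5 and 8), so each is injective on its own interval.
The left piece maps (−∞, −5) onto (−∞, −10); the right piece maps [−5, ∞) onto [−5, ∞).
The images leave a gap (−10 has no preimage), so ψ is not surjective, hence not bijective.
Because the two images are disjoint, no x < −5 has ψ(x) = ψ(−5), so we compute ψ⁻¹(−20): −20 lies in (−∞, −10), so solve 5x + 15 = −20: x = (−20 − 15)/5 = −7.

-7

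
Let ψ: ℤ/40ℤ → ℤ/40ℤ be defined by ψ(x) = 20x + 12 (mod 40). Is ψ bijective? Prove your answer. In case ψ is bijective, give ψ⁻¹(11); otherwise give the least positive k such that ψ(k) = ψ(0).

2

Recall that ψ is injective when ψ(a) = ψ(b) forces a = b.
We have gcd(20, 40) = 20 > 1. Taking a = 0 and b = 2: ψ(0) = 12 and ψ(2) = 20·2 + 12 = 52 ≡ 12 (mod 40).
So ψ(0) = ψ(2) while 0 ≠ 2, so ψ is not injective, hence not bijective.
Since ψ is not bijective, we find the least positive k with ψ(k) = ψ(0): this means 20k ≡ 0 (mod 40), i.e. 40 ∣ 20k. Since gcd(20, 40) = 20, dividing through by 20 this holds exactly when 2 ∣ k.
The smallest positive such k is 2.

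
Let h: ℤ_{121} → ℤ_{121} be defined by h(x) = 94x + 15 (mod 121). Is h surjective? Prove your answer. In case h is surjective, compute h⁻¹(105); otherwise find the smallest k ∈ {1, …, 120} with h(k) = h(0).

Since gcd(94, 121) = 1, 94 is invertible modulo 121. Euclid's algorithm: 121 = 1·94 + 27, 94 = 3·27 + 13, 27 = 2·13 + 1; back-substituting gives 1 = 112·94 − 87·121, so 94⁻¹ ≡ 112 (mod 121).
For any y ∈ ℤ_{121}, x = 112(y − 15) mod 121 satisfies h(x) = 94·112(y − 15) + 15 ≡ y (since 94·112 ≡ 1 mod 121). So every y has a preimage.
So h is surjective.
Since h is surjective, we find h⁻¹(105): we need 94x ≡ 105 − 15 ≡ 90 (mod 121). Using 94⁻¹ = 112: x ≡ 112·90 = 10080 = 83·121 + 37, so x = 37.
Check: h(37) = 94·37 + 15 = 3493 = 28·121 + 105 ≡ 105 (mod 121).

37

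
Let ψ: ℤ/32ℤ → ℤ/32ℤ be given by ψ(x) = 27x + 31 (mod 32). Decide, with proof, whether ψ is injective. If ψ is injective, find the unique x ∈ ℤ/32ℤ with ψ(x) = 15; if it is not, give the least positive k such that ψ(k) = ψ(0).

16

Recall: ψ is injective when ψ(s) = ψ(t) forces s = t.
If ψ(s) = ψ(t), then 27s ≡ 27t (mod 32). Because gcd(27, 32) = 1, we may cancel 27 to get s ≡ t (mod 32).
Therefore ψ is injective.
We now compute 27⁻¹ mod 32 explicitly. Euclid's algorithm: 32 = 1·27 + 5, 27 = 5·5 + 2, 5 = 2·2 + 1; back-substituting gives 1 = 19·27 − 16·32, so 27⁻¹ ≡ 19 (mod 32).
Since ψ is injective, we compute ψ⁻¹(15): solve 27x + 31 ≡ 15 (mod 32), i.e. 27x ≡ 16 (mod 32).
Multiplying by 27⁻¹ = 19 gives x ≡ 19·16 = 304 = 9·32 + 16 ≡ 16 (mod 32).
Check: ψ(16) = 27·16 + 31 = 463 = 14·32 + 15 ≡ 15 (mod 32).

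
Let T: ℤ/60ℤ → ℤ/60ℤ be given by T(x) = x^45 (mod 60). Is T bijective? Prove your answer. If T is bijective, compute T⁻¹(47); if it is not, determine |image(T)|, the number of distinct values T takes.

T(0) = 0^45 = 0.
T(30): Repeated squaring mod 60: 30^1 ≡ 30, 30^2 ≡ 30² = 900 ≡ 0, 30^4 ≡ 0² = 0, 30^8 ≡ 0² = 0, 30^16 ≡ 0² = 0, 30^32 ≡ 0² = 0. Since 45 = 32 + 8 + 4 + 1, 30^45 ≡ 0·0·0·30: 0·0 = 0, then 0·0 = 0, then 0·30 = 0. So 30^45 ≡ 0 (mod 60).
So T(0) = T(30) = 0 while 0 ≠ 30, thus T is not injective, hence not bijective.
Since T is not bijective, we determine |image(T)|. Computing x^45 mod 60 for each x (by repeated squaring, reducing mod 60 at every step), the values T(0), T(1), …, T(59) are: 0, 1, 32, 3, 4, 5, 36, 7, 8, 9, 40, 11, 12, 13, 44, 15, 16, 17, 48, 19, 20, 21, 52, 23, 24, 25, 56, 27, 28, 29, 0, 31, 32, 33, 4, 35, 36, 37, 8, 39, 40, 41, 12, 43, 44, 45, 16, 47, 48, 49, 20, 51, 52, 53, 24, 55, 56, 57, 28, 59.
The distinct values are {0, 1, 3, 4, 5, 7, 8, 9, 11, 12, 13, 15, 16, 17, 19, 20, 21, 23, 24, 25, 27, 28, 29, 31, 32, 33, 35, 36, 37, 39, 40, 41, 43, 44, 45, 47, 48, 49, 51, 52, 53, 55, 56, 57, 59}; there are 45 of them.

45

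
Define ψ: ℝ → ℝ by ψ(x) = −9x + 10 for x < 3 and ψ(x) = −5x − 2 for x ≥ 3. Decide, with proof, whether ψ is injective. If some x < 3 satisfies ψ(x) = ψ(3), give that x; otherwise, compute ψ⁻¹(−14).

8/3

Both pieces are strictly decreasing (slopes −9 and −5), so each is injective on its own interval.
The left piece maps (−∞, 3) onto (−17, ∞); the right piece maps [3, ∞) onto (−∞, −17].
These images are disjoint, so no value is attained by both pieces. So ψ is injective.
Because the two images are disjoint, no x < 3 has ψ(x) = ψ(3), so we compute ψ⁻¹(−14): −14 lies in (−17, ∞), so solve −9x + 10 = −14: x = (−14 − 10)/(−9) = 8/3.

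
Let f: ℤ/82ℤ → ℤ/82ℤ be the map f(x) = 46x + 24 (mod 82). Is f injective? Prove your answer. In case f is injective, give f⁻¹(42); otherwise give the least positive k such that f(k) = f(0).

41

We have gcd(46, 82) = 2 > 1. Taking s = 0 and t = 41: f(0) = 24 and f(41) = 46·41 + 24 = 1910 ≡ 24 (mod 82).
So f(0) = f(41) while 0 ≠ 41, so f is not injective.
Since f is not injective, we find the least positive k with f(k) = f(0): this means 46k ≡ 0 (mod 82), i.e. 82 ∣ 46k. Since gcd(46, 82) = 2, dividing through by 2 this holds exactly when 41 ∣ 23k, and as gcd(23, 41) = 1, exactly when 41 ∣ k.
The smallest positive such k is 41.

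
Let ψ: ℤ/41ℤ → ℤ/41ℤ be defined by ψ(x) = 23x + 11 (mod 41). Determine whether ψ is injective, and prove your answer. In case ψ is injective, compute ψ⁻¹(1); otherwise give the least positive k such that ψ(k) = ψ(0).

If ψ(x_1) = ψ(x_2), then 23x_1 ≡ 23x_2 (mod 41). Because gcd(23, 41) = 1, we may cancel 23 to get x_1 ≡ x_2 (mod 41).
Therefore ψ is injective.
We now compute 23⁻¹ mod 41 explicitly. Euclid's algorithm: 41 = 1·23 + 18, 23 = 1·18 + 5, 18 = 3·5 + 3, 5 = 1·3 + 2, 3 = 1·2 + 1; back-substituting gives 1 = 25·23 − 14·41, so 23⁻¹ ≡ 25 (mod 41).
Since ψ is injective, we find ψ⁻¹(1): we need 23x ≡ 1 − 11 ≡ 31 (mod 41). Using 23⁻¹ = 25: x ≡ 25·31 = 775 = 18·41 + 37, so x = 37.
Check: ψ(37) = 23·37 + 11 = 862 = 21·41 + 1 ≡ 1 (mod 41).

37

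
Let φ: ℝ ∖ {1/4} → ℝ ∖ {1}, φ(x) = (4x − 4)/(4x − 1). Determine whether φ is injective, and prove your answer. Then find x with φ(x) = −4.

2/5

Suppose φ(u) = φ(v). Cross-multiplying: (4u − 4)(4v − 1) = (4v − 4)(4u − 1).
Expanding both sides and cancelling the symmetric terms leaves 12·(u − v) = 0. Since 12 ≠ 0, u = v. Therefore φ is injective.
Solving φ(x) = −4: cross-multiplying gives 4x − 4 = −4(4x − 1), which rearranges to 20x = 8, so x = 2/5.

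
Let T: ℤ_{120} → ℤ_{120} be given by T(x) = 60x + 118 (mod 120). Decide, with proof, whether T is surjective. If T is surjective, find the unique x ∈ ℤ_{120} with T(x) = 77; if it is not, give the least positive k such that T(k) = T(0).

2

Since gcd(60, 120) = 60, we have 60x ≡ 0 (mod 60) for all x, so T(x) ≡ 58 (mod 60).
But 0 ≢ 58 (mod 60), so 0 ∈ ℤ_{120} has no preimage. Hence T is not surjective.
Since T is not surjective, we find the least positive k with T(k) = T(0): this means 60k ≡ 0 (mod 120), i.e. 120 ∣ 60k. Since gcd(60, 120) = 60, dividing through by 60 this holds exactly when 2 ∣ k.
The smallest positive such k is 2.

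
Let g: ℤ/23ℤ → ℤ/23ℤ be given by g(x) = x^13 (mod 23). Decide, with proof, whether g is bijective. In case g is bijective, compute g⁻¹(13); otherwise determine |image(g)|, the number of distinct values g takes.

6

Since 23 is prime, the nonzero elements of ℤ/23ℤ form a cyclic group of order 22.
As gcd(13, 22) = 1, raising to the 13th power is a bijection on this group: if u^13 ≡ v^13 then (uv^{−1})^13 = 1, and the only element of order dividing gcd(13, 22) = 1 is 1, so u = v.
With g(0) = 0 this makes g injective on all of ℤ/23ℤ, hence bijective (finite equal-size domain and codomain). In particular g is bijective.
Since g is bijective, we find the preimage of 13. The inverse of x ↦ x^13 on (ℤ/23ℤ)^× is x ↦ x^17, because 13·17 = 221 = 10·22 + 1 ≡ 1 (mod 22) and x^{22} = 1 for x ≠ 0 (Fermat). So g⁻¹(13) = 13^17 mod 23.
Repeated squaring mod 23: 13^1 ≡ 13, 13^2 ≡ 13² = 169 ≡ 8, 13^4 ≡ 8² = 64 ≡ 18, 13^8 ≡ 18² = 324 ≡ 2, 13^16 ≡ 2² = 4. Since 17 = 16 + 1, 13^17 ≡ 4·13: 4·13 = 52 ≡ 6. So 13^17 ≡ 6 (mod 23).
Hence g⁻¹(13) = 6.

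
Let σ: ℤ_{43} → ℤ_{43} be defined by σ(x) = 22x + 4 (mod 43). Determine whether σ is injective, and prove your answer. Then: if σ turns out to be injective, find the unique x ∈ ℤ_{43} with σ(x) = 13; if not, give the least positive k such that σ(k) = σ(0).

If σ(s) = σ(t), then 22s ≡ 22t (mod 43). Because gcd(22, 43) = 1, we may cancel 22 to get s ≡ t (mod 43).
Hence σ is injective.
We now compute 22⁻¹ mod 43 explicitly. Euclid's algorithm: 43 = 1·22 + 21, 22 = 1·21 + 1; back-substituting gives 1 = 2·22 − 1·43, so 22⁻¹ ≡ 2 (mod 43).
Since σ is injective, we find σ⁻¹(13): we need 22x ≡ 13 − 4 ≡ 9 (mod 43). Using 22⁻¹ = 2: x ≡ 2·9 = 18, so x = 18.
Check: σ(18) = 22·18 + 4 = 400 = 9·43 + 13 ≡ 13 (mod 43).

18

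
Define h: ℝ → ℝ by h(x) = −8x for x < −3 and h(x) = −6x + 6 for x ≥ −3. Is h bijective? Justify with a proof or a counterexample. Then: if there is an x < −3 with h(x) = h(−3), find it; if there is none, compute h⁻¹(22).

Both pieces are strictly decreasing (slopes −8 and −6), so each is injective on its own interval.
The left piece maps (−∞, −3) onto (24, ∞); the right piece maps [−3, ∞) onto (−∞, 24].
Since 24 = 24, the images partition ℝ: h is injective and surjective, hence bijective.
Because the two images are disjoint, no x < −3 has h(x) = h(−3), so we compute h⁻¹(22): 22 lies in (−∞, 24], so solve −6x + 6 = 22: x = (22 − 6)/(−6) = −8/3.

-8/3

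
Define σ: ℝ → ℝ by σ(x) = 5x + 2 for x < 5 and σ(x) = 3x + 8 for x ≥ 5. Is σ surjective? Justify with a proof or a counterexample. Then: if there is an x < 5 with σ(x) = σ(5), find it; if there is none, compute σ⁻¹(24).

21/5

Both pieces are strictly increasing (slopes 5 and 3), so each is injective on its own interval.
The left piece maps (−∞, 5) onto (−∞, 27); the right piece maps [5, ∞) onto [23, ∞).
The union (−∞, 27) ∪ [23, ∞) covers ℝ, so σ is surjective.
For the follow-up: the images overlap, so an x < 5 with σ(x) = σ(5) exists. σ(5) = 23; solving 5x + 2 = 23 for x < 5 gives x = (23 − 2)/5 = 21/5.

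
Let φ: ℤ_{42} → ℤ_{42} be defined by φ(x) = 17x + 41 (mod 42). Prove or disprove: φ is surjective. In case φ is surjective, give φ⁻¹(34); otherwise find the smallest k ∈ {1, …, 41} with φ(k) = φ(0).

7

Since gcd(17, 42) = 1, 17 is invertible modulo 42. Euclid's algorithm: 42 = 2·17 + 8, 17 = 2·8 + 1; back-substituting gives 1 = 5·17 − 2·42, so 17⁻¹ ≡ 5 (mod 42).
Then y ↦ 5(y − 41) is a two-sided inverse to φ, so every y ∈ ℤ_{42} has a preimage.
Thus φ is surjective.
Since φ is surjective, we find φ⁻¹(34): we need 17x ≡ 34 − 41 ≡ 35 (mod 42). Using 17⁻¹ = 5: x ≡ 5·35 = 175 = 4·42 + 7, so x = 7.
Check: φ(7) = 17·7 + 41 = 160 = 3·42 + 34 ≡ 34 (mod 42).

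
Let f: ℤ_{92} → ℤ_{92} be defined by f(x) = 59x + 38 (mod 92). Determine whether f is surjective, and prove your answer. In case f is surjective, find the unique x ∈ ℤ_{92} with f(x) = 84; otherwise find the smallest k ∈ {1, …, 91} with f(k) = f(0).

46

Recall that f is surjective if every y in the codomain equals f(x) for some x in the domain.
Since gcd(59, 92) = 1, 59 is invertible modulo 92. Euclid's algorithm: 92 = 1·59 + 33, 59 = 1·33 + 26, 33 = 1·26 + 7, 26 = 3·7 + 5, 7 = 1·5 + 2, 5 = 2·2 + 1; back-substituting gives 1 = 39·59 − 25·92, so 59⁻¹ ≡ 39 (mod 92).
For any y ∈ ℤ_{92}, x = 39(y − 38) mod 92 satisfies f(x) = 59·39(y − 38) + 38 ≡ y (since 59·39 ≡ 1 mod 92). So every y has a preimage.
Therefore f is surjective.
Since f is surjective, we compute f⁻¹(84): solve 59x + 38 ≡ 84 (mod 92), i.e. 59x ≡ 46 (mod 92).
Multiplying by 59⁻¹ = 39 gives x ≡ 39·46 = 1794 = 19·92 + 46 ≡ 46 (mod 92).
Check: f(46) = 59·46 + 38 = 2752 = 29·92 + 84 ≡ 84 (mod 92).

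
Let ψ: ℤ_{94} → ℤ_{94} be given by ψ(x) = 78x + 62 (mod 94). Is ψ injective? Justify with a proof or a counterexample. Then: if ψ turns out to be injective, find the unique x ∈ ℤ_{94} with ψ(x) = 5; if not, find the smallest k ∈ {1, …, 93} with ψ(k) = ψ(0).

47

We have gcd(78, 94) = 2 > 1. Taking u = 0 and v = 47: ψ(0) = 62 and ψ(47) = 78·47 + 62 = 3728 ≡ 62 (mod 94).
So ψ(0) = ψ(47) while 0 ≠ 47, so ψ is not injective.
Since ψ is not injective, we find the least positive k with ψ(k) = ψ(0): this means 78k ≡ 0 (mod 94), i.e. 94 ∣ 78k. Since gcd(78, 94) = 2, dividing through by 2 this holds exactly when 47 ∣ 39k, and as gcd(39, 47) = 1, exactly when 47 ∣ k.
The smallest positive such k is 47.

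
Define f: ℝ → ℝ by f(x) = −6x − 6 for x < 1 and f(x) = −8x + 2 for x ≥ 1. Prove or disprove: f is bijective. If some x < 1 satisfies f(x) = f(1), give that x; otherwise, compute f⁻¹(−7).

0

Both pieces are strictly decreasing (slopes −6 and −8), so each is injective on its own interval.
The left piece maps (−∞, 1) onto (−12, ∞); the right piece maps [1, ∞) onto (−∞, −6].
These images overlap. In particular f(1) = −6 (right piece), and solving −6x − 6 = −6 on the left piece gives x = 0 < 1.
So f(0) = f(1) with 0 ≠ 1, and f is not injective, hence not bijective. This x = 0 is the requested value below 1.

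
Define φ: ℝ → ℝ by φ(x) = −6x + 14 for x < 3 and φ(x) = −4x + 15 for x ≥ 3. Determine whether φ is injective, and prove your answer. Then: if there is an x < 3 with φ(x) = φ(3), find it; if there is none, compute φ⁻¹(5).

Both pieces are strictly decreasing (slopes −6 and −4), so each is injective on its own interval.
The left piece maps (−∞, 3) onto (−4, ∞); the right piece maps [3, ∞) onto (−∞, 3].
These images overlap. In particular φ(3) = 3 (right piece), and solving −6x + 14 = 3 on the left piece gives x = 11/6 < 3.
So φ(11/6) = φ(3) with 11/6 ≠ 3, and φ is not injective. This x = 11/6 is the requested value below 3.

11/6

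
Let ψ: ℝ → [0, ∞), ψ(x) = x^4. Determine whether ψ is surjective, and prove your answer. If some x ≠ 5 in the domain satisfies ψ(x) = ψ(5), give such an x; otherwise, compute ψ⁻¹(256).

For any y ∈ [0, ∞), x = y^{1/4} ∈ ℝ satisfies x^4 = y, so ψ is surjective.
For the follow-up, such an x exists: taking x = −5 ∈ ℝ gives ψ(−5) = 625 = ψ(5) with −5 ≠ 5.

-5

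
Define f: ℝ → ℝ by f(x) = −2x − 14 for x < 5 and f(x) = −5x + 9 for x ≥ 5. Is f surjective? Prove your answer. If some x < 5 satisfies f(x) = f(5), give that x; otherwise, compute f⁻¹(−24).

Both pieces are strictly decreasing (slopes −2 and −5), so each is injective on its own interval.
The left piece maps (−∞, 5) onto (−24, ∞); the right piece maps [5, ∞) onto (−∞, −16].
The union (−24, ∞) ∪ (−∞, −16] covers ℝ, so f is surjective.
For the follow-up: the images overlap, so an x < 5 with f(x) = f(5) exists. f(5) = −16; solving −2x − 14 = −16 for x < 5 gives x = (−16 + 14)/(−2) = 1.

1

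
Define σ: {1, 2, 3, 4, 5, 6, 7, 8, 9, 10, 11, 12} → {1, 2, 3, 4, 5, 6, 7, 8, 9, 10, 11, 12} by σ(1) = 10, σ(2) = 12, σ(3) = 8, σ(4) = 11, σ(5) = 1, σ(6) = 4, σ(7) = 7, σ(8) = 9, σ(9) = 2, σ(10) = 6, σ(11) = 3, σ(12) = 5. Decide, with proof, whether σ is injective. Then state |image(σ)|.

The values σ(1), …, σ(12) are 10, 12, 8, 11, 1, 4, 7, 9, 2, 6, 3, 5 — all distinct.
So σ(u) = σ(v) only when u = v, and σ is injective.
The image of σ is {1, 2, 3, 4, 5, 6, 7, 8, 9, 10, 11, 12}, which has 12 elements.

12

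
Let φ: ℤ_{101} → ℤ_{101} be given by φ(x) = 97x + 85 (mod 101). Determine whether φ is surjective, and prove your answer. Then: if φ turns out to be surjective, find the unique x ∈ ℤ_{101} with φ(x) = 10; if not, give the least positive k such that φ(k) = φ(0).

Since gcd(97, 101) = 1, 97 is invertible modulo 101. Euclid's algorithm: 101 = 1·97 + 4, 97 = 24·4 + 1; back-substituting gives 1 = 25·97 − 24·101, so 97⁻¹ ≡ 25 (mod 101).
Then y ↦ 25(y − 85) is a two-sided inverse to φ, so every y ∈ ℤ_{101} has a preimage.
Therefore φ is surjective.
Since φ is surjective, we compute φ⁻¹(10): solve 97x + 85 ≡ 10 (mod 101), i.e. 97x ≡ 26 (mod 101).
Multiplying by 97⁻¹ = 25 gives x ≡ 25·26 = 650 = 6·101 + 44 ≡ 44 (mod 101).
Check: φ(44) = 97·44 + 85 = 4353 = 43·101 + 10 ≡ 10 (mod 101).

44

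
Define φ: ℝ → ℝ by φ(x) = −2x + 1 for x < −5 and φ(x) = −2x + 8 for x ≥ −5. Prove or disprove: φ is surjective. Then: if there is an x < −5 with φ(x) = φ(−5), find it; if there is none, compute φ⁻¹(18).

Both pieces are strictly decreasing (slopes −2 and −2), so each is injective on its own interval.
The left piece maps (−∞, −5) onto (11, ∞); the right piece maps [−5, ∞) onto (−∞, 18].
The union (11, ∞) ∪ (−∞, 18] covers ℝ, so φ is surjective.
For the follow-up: the images overlap, so an x < −5 with φ(x) = φ(−5) exists. φ(−5) = 18; solving −2x + 1 = 18 for x < −5 gives x = (18 − 1)/(−2) = −17/2.

-17/2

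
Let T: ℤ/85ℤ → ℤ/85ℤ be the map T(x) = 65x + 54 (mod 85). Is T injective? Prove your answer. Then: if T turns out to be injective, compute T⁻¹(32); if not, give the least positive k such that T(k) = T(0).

17

Recall: T is injective when T(s) = T(t) forces s = t.
We have gcd(65, 85) = 5 > 1. Taking s = 0 and t = 17: T(0) = 54 and T(17) = 65·17 + 54 = 1159 ≡ 54 (mod 85).
So T(0) = T(17) while 0 ≠ 17, thus T is not injective.
Since T is not injective, we find the least positive k with T(k) = T(0): this means 65k ≡ 0 (mod 85), i.e. 85 ∣ 65k. Since gcd(65, 85) = 5, dividing through by 5 this holds exactly when 17 ∣ 13k, and as gcd(13, 17) = 1, exactly when 17 ∣ k.
The smallest positive such k is 17.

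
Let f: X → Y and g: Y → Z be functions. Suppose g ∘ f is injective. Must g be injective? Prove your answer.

not injective

No. Take X = {1, 2, 3}, Y = {1, 2, 3, 4}, Z = {1, 2, 3, 4}, f(a) = a for each a ∈ X, and g(b) = 3 if b ∈ {3, 4} else g(b) = b.
Then g ∘ f = f is injective (X ⊂ Y and f is the inclusion), but g(3) = g(4) = 3 with 3 ≠ 4, so g is not injective.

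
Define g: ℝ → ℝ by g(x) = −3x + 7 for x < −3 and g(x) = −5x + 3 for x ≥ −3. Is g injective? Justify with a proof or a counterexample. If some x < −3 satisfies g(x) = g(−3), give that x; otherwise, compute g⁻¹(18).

Both pieces are strictly decreasing (slopes −3 and −5), so each is injective on its own interval.
The left piece maps (−∞, −3) onto (16, ∞); the right piece maps [−3, ∞) onto (−∞, 18].
These images overlap. In particular g(−3) = 18 (right piece), and solving −3x + 7 = 18 on the left piece gives x = −11/3 < −3.
So g(−11/3) = g(−3) with −11/3 ≠ −3, and g is not injective. This x = −11/3 is the requested value below −3.

-11/3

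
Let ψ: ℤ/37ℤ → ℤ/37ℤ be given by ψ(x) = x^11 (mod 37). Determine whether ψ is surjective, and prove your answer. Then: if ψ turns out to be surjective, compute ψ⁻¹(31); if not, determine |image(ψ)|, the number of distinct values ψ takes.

Since 37 is prime, the nonzero elements of ℤ/37ℤ form a cyclic group of order 36.
As gcd(11, 36) = 1, raising to the 11th power is a bijection on this group: if s^11 ≡ t^11 then (st^{−1})^11 = 1, and the only element of order dividing gcd(11, 36) = 1 is 1, so s = t.
With ψ(0) = 0 this makes ψ injective on all of ℤ/37ℤ, hence bijective (finite equal-size domain and codomain). In particular ψ is surjective.
Since ψ is surjective, we find the preimage of 31. The inverse of x ↦ x^11 on (ℤ/37ℤ)^× is x ↦ x^23, because 11·23 = 253 = 7·36 + 1 ≡ 1 (mod 36) and x^{36} = 1 for x ≠ 0 (Fermat). So ψ⁻¹(31) = 31^23 mod 37.
Repeated squaring mod 37: 31^1 ≡ 31, 31^2 ≡ 31² = 961 ≡ 36, 31^4 ≡ 36² = 1296 ≡ 1, 31^8 ≡ 1² = 1, 31^16 ≡ 1² = 1. Since 23 = 16 + 4 + 2 + 1, 31^23 ≡ 1·1·36·31: 1·1 = 1, then 1·36 = 36, then 36·31 = 1116 ≡ 6. So 31^23 ≡ 6 (mod 37).
Hence ψ⁻¹(31) = 6.

6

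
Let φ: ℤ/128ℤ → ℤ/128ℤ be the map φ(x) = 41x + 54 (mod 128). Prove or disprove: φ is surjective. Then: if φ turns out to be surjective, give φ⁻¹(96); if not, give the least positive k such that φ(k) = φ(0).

Since gcd(41, 128) = 1, 41 is invertible modulo 128. Euclid's algorithm: 128 = 3·41 + 5, 41 = 8·5 + 1; back-substituting gives 1 = 25·41 − 8·128, so 41⁻¹ ≡ 25 (mod 128).
Then y ↦ 25(y − 54) is a two-sided inverse to φ, so every y ∈ ℤ/128ℤ has a preimage.
So φ is surjective.
Since φ is surjective, we compute φ⁻¹(96): solve 41x + 54 ≡ 96 (mod 128), i.e. 41x ≡ 42 (mod 128).
Multiplying by 41⁻¹ = 25 gives x ≡ 25·42 = 1050 = 8·128 + 26 ≡ 26 (mod 128).
Check: φ(26) = 41·26 + 54 = 1120 = 8·128 + 96 ≡ 96 (mod 128).

26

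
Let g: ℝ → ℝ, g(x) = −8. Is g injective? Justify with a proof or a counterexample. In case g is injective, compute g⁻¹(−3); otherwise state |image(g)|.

g(0) = −8 = g(1) with 0 ≠ 1, so g is not injective.
Since g is not injective, we state |image(g)|: the image of g is {−8}, which has 1 element.

1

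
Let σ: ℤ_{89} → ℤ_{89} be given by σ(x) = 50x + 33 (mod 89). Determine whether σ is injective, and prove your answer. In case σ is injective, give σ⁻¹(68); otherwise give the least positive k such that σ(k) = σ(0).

Suppose σ(x_1) = σ(x_2) in ℤ_{89}. Then 50x_1 + 33 ≡ 50x_2 + 33 (mod 89), therefore 50(x_1 − x_2) ≡ 0 (mod 89).
Since gcd(50, 89) = 1, 50 is invertible modulo 89, therefore x_1 − x_2 ≡ 0 (mod 89), i.e. x_1 = x_2.
Therefore σ is injective.
We now compute 50⁻¹ mod 89 explicitly. Euclid's algorithm: 89 = 1·50 + 39, 50 = 1·39 + 11, 39 = 3·11 + 6, 11 = 1·6 + 5, 6 = 1·5 + 1; back-substituting gives 1 = 73·50 − 41·89, so 50⁻¹ ≡ 73 (mod 89).
Since σ is injective, we compute σ⁻¹(68): solve 50x + 33 ≡ 68 (mod 89), i.e. 50x ≡ 35 (mod 89).
Multiplying by 50⁻¹ = 73 gives x ≡ 73·35 = 2555 = 28·89 + 63 ≡ 63 (mod 89).
Check: σ(63) = 50·63 + 33 = 3183 = 35·89 + 68 ≡ 68 (mod 89).

63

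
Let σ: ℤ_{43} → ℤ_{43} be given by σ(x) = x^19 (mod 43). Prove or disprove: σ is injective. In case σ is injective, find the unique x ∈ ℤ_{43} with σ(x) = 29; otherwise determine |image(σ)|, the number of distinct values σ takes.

30

Since 43 is prime, the nonzero elements of ℤ_{43} form a cyclic group of order 42.
As gcd(19, 42) = 1, raising to the 19th power is a bijection on this group: if x_1^19 ≡ x_2^19 then (x_1x_2^{−1})^19 = 1, and the only element of order dividing gcd(19, 42) = 1 is 1, so x_1 = x_2.
With σ(0) = 0 this makes σ injective on all of ℤ_{43}, hence bijective (finite equal-size domain and codomain). In particular σ is injective.
Since σ is injective, we find the preimage of 29. The inverse of x ↦ x^19 on (ℤ_{43})^× is x ↦ x^31, because 19·31 = 589 = 14·42 + 1 ≡ 1 (mod 42) and x^{42} = 1 for x ≠ 0 (Fermat). So σ⁻¹(29) = 29^31 mod 43.
Repeated squaring mod 43: 29^1 ≡ 29, 29^2 ≡ 29² = 841 ≡ 24, 29^4 ≡ 24² = 576 ≡ 17, 29^8 ≡ 17² = 289 ≡ 31, 29^16 ≡ 31² = 961 ≡ 15. Since 31 = 16 + 8 + 4 + 2 + 1, 29^31 ≡ 15·31·17·24·29: 15·31 = 465 ≡ 35, then 35·17 = 595 ≡ 36, then 36·24 = 864 ≡ 4, then 4·29 = 116 ≡ 30. So 29^31 ≡ 30 (mod 43).
Hence σ⁻¹(29) = 30.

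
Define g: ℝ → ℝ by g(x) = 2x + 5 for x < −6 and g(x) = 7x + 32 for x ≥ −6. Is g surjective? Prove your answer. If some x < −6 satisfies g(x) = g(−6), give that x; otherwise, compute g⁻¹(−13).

Both pieces are strictly increasing (slopes 2 and 7), so each is injective on its own interval.
The left piece maps (−∞, −6) onto (−∞, −7); the right piece maps [−6, ∞) onto [−10, ∞).
The union (−∞, −7) ∪ [−10, ∞) covers ℝ, so g is surjective.
For the follow-up: the images overlap, so an x < −6 with g(x) = g(−6) exists. g(−6) = −10; solving 2x + 5 = −10 for x < −6 gives x = (−10 − 5)/2 = −15/2.

-15/2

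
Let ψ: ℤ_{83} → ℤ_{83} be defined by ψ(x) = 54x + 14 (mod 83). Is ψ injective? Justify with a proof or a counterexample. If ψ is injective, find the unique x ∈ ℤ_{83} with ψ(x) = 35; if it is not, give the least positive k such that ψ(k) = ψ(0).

Recall: injectivity means: for all s, t in the domain, ψ(s) = ψ(t) implies s = t.
Suppose ψ(s) = ψ(t) in ℤ_{83}. Then 54s + 14 ≡ 54t + 14 (mod 83), therefore 54(s − t) ≡ 0 (mod 83).
Since gcd(54, 83) = 1, 54 is invertible modulo 83, thus s − t ≡ 0 (mod 83), i.e. s = t.
Therefore ψ is injective.
We now compute 54⁻¹ mod 83 explicitly. Euclid's algorithm: 83 = 1·54 + 29, 54 = 1·29 + 25, 29 = 1·25 + 4, 25 = 6·4 + 1; back-substituting gives 1 = 20·54 − 13·83, so 54⁻¹ ≡ 20 (mod 83).
Since ψ is injective, we compute ψ⁻¹(35): solve 54x + 14 ≡ 35 (mod 83), i.e. 54x ≡ 21 (mod 83).
Multiplying by 54⁻¹ = 20 gives x ≡ 20·21 = 420 = 5·83 + 5 ≡ 5 (mod 83).
Check: ψ(5) = 54·5 + 14 = 284 = 3·83 + 35 ≡ 35 (mod 83).

5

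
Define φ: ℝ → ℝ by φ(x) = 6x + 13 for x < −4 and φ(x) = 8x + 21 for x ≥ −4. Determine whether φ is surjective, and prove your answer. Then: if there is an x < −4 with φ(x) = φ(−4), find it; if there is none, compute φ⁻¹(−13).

-13/3

Both pieces are strictly increasing (slopes 6 and 8), so each is injective on its own interval.
The left piece maps (−∞, −4) onto (−∞, −11); the right piece maps [−4, ∞) onto [−11, ∞).
These images together cover ℝ, so φ is surjective.
Because the two images are disjoint, no x < −4 has φ(x) = φ(−4), so we compute φ⁻¹(−13): −13 lies in (−∞, −11), so solve 6x + 13 = −13: x = (−13 − 13)/6 = −13/3.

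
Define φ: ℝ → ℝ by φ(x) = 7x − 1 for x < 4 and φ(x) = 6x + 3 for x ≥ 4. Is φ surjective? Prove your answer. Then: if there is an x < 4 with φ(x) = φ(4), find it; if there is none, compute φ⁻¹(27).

Both pieces are strictly increasing (slopes 7 and 6), so each is injective on its own interval.
The left piece maps (−∞, 4) onto (−∞, 27); the right piece maps [4, ∞) onto [27, ∞).
These images together cover ℝ, so φ is surjective.
Because the two images are disjoint, no x < 4 has φ(x) = φ(4), so we compute φ⁻¹(27): 27 lies in [27, ∞), so solve 6x + 3 = 27: x = (27 − 3)/6 = 4.

4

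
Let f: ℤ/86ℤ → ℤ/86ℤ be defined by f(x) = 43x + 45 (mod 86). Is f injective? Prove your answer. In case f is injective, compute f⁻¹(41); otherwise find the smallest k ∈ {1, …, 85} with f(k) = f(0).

2

We have gcd(43, 86) = 43 > 1. Taking s = 0 and t = 2: f(0) = 45 and f(2) = 43·2 + 45 = 131 ≡ 45 (mod 86).
So f(0) = f(2) while 0 ≠ 2, hence f is not injective.
Since f is not injective, we find the least positive k with f(k) = f(0): this means 43k ≡ 0 (mod 86), i.e. 86 ∣ 43k. Since gcd(43, 86) = 43, dividing through by 43 this holds exactly when 2 ∣ k.
The smallest positive such k is 2.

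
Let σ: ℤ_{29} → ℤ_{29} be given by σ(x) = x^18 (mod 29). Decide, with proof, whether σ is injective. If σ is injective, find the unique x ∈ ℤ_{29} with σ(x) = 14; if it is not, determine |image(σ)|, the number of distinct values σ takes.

15

σ(14): Repeated squaring mod 29: 14^1 ≡ 14, 14^2 ≡ 14² = 196 ≡ 22, 14^4 ≡ 22² = 484 ≡ 20, 14^8 ≡ 20² = 400 ≡ 23, 14^16 ≡ 23² = 529 ≡ 7. Since 18 = 16 + 2, 14^18 ≡ 7·22: 7·22 = 154 ≡ 9. So 14^18 ≡ 9 (mod 29).
σ(15): Repeated squaring mod 29: 15^1 ≡ 15, 15^2 ≡ 15² = 225 ≡ 22, 15^4 ≡ 22² = 484 ≡ 20, 15^8 ≡ 20² = 400 ≡ 23, 15^16 ≡ 23² = 529 ≡ 7. Since 18 = 16 + 2, 15^18 ≡ 7·22: 7·22 = 154 ≡ 9. So 15^18 ≡ 9 (mod 29).
So σ(14) = σ(15) = 9 while 14 ≠ 15, so σ is not injective.
Since σ is not injective, we determine |image(σ)|. Computing x^18 mod 29 for each x (by repeated squaring, reducing mod 29 at every step), the values σ(0), σ(1), …, σ(28) are: 0, 1, 13, 6, 24, 16, 20, 23, 22, 7, 5, 4, 28, 25, 9, 9, 25, 28, 4, 5, 7, 22, 23, 20, 16, 24, 6, 13, 1.
The distinct values are {0, 1, 4, 5, 6, 7, 9, 13, 16, 20, 22, 23, 24, 25, 28}; there are 15 of them.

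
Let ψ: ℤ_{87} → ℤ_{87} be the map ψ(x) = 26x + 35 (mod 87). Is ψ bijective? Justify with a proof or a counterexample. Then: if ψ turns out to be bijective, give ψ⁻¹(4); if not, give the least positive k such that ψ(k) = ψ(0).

If ψ(s) = ψ(t), then 26s ≡ 26t (mod 87). Because gcd(26, 87) = 1, we may cancel 26 to get s ≡ t (mod 87).
We now compute 26⁻¹ mod 87 explicitly. Euclid's algorithm: 87 = 3·26 + 9, 26 = 2·9 + 8, 9 = 1·8 + 1; back-substituting gives 1 = 77·26 − 23·87, so 26⁻¹ ≡ 77 (mod 87).
For any y ∈ ℤ_{87}, x = 77(y − 35) mod 87 satisfies ψ(x) = 26·77(y − 35) + 35 ≡ y (since 26·77 ≡ 1 mod 87). So every y has a preimage.
Thus ψ is bijective.
Since ψ is bijective, we compute ψ⁻¹(4): solve 26x + 35 ≡ 4 (mod 87), i.e. 26x ≡ 56 (mod 87).
Multiplying by 26⁻¹ = 77 gives x ≡ 77·56 = 4312 = 49·87 + 49 ≡ 49 (mod 87).
Check: ψ(49) = 26·49 + 35 = 1309 = 15·87 + 4 ≡ 4 (mod 87).

49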